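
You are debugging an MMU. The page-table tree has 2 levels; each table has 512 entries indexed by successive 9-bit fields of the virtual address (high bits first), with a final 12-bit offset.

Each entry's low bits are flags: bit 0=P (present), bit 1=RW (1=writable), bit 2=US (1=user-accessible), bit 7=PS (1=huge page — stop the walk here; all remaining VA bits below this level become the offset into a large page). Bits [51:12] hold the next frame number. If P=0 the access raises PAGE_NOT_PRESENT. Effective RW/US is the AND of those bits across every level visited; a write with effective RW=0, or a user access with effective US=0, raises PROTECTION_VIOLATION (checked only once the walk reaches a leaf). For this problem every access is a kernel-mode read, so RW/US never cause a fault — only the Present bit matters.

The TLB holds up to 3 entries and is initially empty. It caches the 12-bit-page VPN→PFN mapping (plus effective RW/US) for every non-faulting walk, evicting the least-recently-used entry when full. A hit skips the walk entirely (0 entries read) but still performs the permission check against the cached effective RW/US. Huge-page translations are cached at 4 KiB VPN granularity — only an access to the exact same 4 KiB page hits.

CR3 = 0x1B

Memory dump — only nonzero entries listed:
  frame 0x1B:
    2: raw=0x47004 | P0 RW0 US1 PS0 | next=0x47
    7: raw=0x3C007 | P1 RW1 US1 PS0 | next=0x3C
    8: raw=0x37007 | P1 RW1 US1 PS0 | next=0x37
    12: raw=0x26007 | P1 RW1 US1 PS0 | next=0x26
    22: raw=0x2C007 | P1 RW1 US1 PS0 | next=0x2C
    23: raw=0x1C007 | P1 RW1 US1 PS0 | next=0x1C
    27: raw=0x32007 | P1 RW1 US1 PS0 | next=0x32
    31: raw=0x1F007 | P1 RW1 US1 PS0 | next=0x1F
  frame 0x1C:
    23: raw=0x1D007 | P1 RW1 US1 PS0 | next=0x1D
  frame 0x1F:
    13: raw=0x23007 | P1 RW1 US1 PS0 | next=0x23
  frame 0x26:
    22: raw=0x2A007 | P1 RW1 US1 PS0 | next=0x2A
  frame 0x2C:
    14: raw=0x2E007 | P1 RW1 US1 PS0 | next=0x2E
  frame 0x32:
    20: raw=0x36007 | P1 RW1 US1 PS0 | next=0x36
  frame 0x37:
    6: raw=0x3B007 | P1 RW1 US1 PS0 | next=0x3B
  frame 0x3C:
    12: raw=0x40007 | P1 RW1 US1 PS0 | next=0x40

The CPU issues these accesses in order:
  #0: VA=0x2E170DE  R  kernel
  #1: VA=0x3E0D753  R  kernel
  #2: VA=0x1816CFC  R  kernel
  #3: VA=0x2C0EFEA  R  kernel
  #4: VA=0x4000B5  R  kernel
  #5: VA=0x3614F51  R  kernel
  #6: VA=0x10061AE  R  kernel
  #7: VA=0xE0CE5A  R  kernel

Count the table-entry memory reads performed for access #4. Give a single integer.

Trace:
#0 VA=0x2E170DE (r,kernel):
  [0] read 0x1B idx=23: raw=0x1C007 flags P=1 W=1 U=1 S=0
  [1] read 0x1C idx=23: raw=0x1D007 flags P=1 W=1 U=1 S=0
  ⇒ phys 0x1D0DE  [2 reads]
#1 VA=0x3E0D753 (r,kernel):
  [0] read 0x1B idx=31: raw=0x1F007 flags P=1 W=1 U=1 S=0
  [1] read 0x1F idx=13: raw=0x23007 flags P=1 W=1 U=1 S=0
  ⇒ phys 0x23753  [2 reads]
#2 VA=0x1816CFC (r,kernel):
  [0] read 0x1B idx=12: raw=0x26007 flags P=1 W=1 U=1 S=0
  [1] read 0x26 idx=22: raw=0x2A007 flags P=1 W=1 U=1 S=0
  ⇒ phys 0x2ACFC  [2 reads]
#3 VA=0x2C0EFEA (r,kernel):
  [0] read 0x1B idx=22: raw=0x2C007 flags P=1 W=1 U=1 S=0
  [1] read 0x2C idx=14: raw=0x2E007 flags P=1 W=1 U=1 S=0
  ⇒ phys 0x2EFEA  [2 reads]
#4 VA=0x4000B5 (r,kernel):
  [0] read 0x1B idx=2: raw=0x47004 flags P=0 W=0 U=1 S=0
  ⇒ fault: PAGE_NOT_PRESENT  — 1 lookups
#5 VA=0x3614F51 (r,kernel):
  [0] read 0x1B idx=27: raw=0x32007 flags P=1 W=1 U=1 S=0
  [1] read 0x32 idx=20: raw=0x36007 flags P=1 W=1 U=1 S=0
  ⇒ phys 0x36F51  [2 reads]
#6 VA=0x10061AE (r,kernel):
  [0] read 0x1B idx=8: raw=0x37007 flags P=1 W=1 U=1 S=0
  [1] read 0x37 idx=6: raw=0x3B007 flags P=1 W=1 U=1 S=0
  ⇒ phys 0x3B1AE  [2 reads]
#7 VA=0xE0CE5A (r,kernel):
  [0] read 0x1B idx=7: raw=0x3C007 flags P=1 W=1 U=1 S=0
  [1] read 0x3C idx=12: raw=0x40007 flags P=1 W=1 U=1 S=0
  ⇒ phys 0x40E5A  [2 reads]

Entries read for #4: 1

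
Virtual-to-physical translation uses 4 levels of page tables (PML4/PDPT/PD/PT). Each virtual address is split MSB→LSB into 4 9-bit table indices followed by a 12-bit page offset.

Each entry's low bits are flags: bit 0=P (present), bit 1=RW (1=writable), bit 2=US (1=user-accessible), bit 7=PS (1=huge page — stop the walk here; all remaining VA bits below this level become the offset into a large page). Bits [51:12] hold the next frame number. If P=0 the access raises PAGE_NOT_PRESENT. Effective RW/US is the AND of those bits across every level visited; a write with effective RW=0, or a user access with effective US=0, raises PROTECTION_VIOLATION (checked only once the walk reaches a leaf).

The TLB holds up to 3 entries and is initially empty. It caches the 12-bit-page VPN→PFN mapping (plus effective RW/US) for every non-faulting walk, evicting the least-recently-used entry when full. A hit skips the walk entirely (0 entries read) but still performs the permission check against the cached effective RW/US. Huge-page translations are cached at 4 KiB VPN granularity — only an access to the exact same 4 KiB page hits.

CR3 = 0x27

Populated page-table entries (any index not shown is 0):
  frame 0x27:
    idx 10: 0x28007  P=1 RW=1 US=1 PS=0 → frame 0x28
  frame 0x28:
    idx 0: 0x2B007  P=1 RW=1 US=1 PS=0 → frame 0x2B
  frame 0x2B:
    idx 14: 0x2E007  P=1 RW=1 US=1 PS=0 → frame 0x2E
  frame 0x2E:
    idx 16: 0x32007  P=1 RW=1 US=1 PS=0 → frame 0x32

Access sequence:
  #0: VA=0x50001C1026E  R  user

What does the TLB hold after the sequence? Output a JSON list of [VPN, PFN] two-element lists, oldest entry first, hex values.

Walk each access:
#0 VA=0x50001C1026E (r,user):
  L0: frame=0x27 idx=10 entry=0x28007 [P=1 RW=1 US=1 PS=0]
  L1: frame=0x28 idx=0 entry=0x2B007 [P=1 RW=1 US=1 PS=0]
  L2: frame=0x2B idx=14 entry=0x2E007 [P=1 RW=1 US=1 PS=0]
  L3: frame=0x2E idx=16 entry=0x32007 [P=1 RW=1 US=1 PS=0]
  ✓ 0x3226E  — 4 lookups

TLB: [["0x50001C10", "0x32"]]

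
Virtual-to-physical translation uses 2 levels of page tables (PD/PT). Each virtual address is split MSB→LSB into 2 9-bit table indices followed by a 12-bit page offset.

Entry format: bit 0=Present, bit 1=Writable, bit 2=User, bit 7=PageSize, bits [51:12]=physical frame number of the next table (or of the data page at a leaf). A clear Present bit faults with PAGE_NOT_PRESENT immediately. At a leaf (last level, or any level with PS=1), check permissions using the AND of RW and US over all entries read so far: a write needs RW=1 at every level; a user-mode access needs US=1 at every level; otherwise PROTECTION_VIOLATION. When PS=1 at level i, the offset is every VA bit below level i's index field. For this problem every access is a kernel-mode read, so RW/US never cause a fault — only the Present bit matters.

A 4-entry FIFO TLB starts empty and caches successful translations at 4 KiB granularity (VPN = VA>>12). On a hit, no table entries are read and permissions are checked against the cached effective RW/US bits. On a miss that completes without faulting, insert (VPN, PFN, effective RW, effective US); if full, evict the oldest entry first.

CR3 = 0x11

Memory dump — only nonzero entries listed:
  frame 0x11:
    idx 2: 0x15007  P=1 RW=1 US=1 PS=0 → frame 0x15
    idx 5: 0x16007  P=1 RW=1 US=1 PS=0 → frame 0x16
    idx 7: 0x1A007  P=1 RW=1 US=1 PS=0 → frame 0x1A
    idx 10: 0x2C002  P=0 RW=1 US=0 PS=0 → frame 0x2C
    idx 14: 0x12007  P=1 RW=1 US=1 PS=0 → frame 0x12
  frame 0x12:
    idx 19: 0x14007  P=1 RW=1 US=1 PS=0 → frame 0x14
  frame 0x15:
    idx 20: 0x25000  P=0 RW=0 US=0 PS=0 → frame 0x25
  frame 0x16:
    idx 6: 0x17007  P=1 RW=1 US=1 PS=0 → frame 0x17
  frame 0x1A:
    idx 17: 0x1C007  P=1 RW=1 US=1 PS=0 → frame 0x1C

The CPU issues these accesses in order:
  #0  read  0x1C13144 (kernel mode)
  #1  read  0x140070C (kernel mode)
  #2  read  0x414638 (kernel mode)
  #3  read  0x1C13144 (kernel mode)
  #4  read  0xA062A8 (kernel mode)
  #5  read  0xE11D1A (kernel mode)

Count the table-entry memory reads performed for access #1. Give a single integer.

Per-access translation:
#0 VA=0x1C13144 (r,kernel):
  [0] read 0x11 idx=14: raw=0x12007 flags P=1 W=1 U=1 S=0
  [1] read 0x12 idx=19: raw=0x14007 flags P=1 W=1 U=1 S=0
  ✓ 0x14144  — 2 lookups
#1 VA=0x140070C (r,kernel):
  [0] read 0x11 idx=10: raw=0x2C002 flags P=0 W=1 U=0 S=0
  → PAGE_NOT_PRESENT  (1 entries read)
#2 VA=0x414638 (r,kernel):
  [0] read 0x11 idx=2: raw=0x15007 flags P=1 W=1 U=1 S=0
  [1] read 0x15 idx=20: raw=0x25000 flags P=0 W=0 U=0 S=0
  → PAGE_NOT_PRESENT  (2 entries read)
#3 VA=0x1C13144 (r,kernel):
  TLB hit vpn=0x1C13 → PA=0x14144
#4 VA=0xA062A8 (r,kernel):
  [0] read 0x11 idx=5: raw=0x16007 flags P=1 W=1 U=1 S=0
  [1] read 0x16 idx=6: raw=0x17007 flags P=1 W=1 U=1 S=0
  ✓ 0x172A8  — 2 lookups
#5 VA=0xE11D1A (r,kernel):
  [0] read 0x11 idx=7: raw=0x1A007 flags P=1 W=1 U=1 S=0
  [1] read 0x1A idx=17: raw=0x1C007 flags P=1 W=1 U=1 S=0
  ✓ 0x1CD1A  — 2 lookups

Entries read for #1: 1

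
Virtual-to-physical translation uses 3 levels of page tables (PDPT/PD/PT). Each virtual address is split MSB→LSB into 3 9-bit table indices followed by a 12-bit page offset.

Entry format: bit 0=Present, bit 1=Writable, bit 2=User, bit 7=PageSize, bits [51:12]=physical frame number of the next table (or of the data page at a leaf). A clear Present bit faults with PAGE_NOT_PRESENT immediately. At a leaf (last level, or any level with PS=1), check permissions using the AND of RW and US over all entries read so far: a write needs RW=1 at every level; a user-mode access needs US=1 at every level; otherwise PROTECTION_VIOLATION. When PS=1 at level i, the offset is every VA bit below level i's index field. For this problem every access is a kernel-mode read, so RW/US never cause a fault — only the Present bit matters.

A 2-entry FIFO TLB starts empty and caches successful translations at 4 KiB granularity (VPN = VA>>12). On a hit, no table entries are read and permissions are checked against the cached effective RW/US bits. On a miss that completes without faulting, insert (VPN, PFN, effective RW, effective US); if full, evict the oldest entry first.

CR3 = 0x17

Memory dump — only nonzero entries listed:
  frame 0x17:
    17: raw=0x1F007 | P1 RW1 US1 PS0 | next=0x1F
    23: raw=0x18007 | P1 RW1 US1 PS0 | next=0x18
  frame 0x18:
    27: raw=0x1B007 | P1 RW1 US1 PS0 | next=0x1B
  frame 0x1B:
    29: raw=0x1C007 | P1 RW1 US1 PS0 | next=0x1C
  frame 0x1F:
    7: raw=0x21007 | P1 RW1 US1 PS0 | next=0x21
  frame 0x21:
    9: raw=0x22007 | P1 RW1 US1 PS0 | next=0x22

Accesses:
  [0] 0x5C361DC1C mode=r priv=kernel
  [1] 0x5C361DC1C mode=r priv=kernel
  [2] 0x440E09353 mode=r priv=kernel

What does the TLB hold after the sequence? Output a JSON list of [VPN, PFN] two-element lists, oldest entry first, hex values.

Trace:
#0 VA=0x5C361DC1C (r,kernel):
  L0 @0x17[23] → 0x18007  P=1,RW=1,US=1,PS=0
  L1 @0x18[27] → 0x1B007  P=1,RW=1,US=1,PS=0
  L2 @0x1B[29] → 0x1C007  P=1,RW=1,US=1,PS=0
  ⇒ phys 0x1CC1C  [3 reads]
#1 VA=0x5C361DC1C (r,kernel):
  TLB hit vpn=0x5C361D → PA=0x1CC1C
#2 VA=0x440E09353 (r,kernel):
  L0 @0x17[17] → 0x1F007  P=1,RW=1,US=1,PS=0
  L1 @0x1F[7] → 0x21007  P=1,RW=1,US=1,PS=0
  L2 @0x21[9] → 0x22007  P=1,RW=1,US=1,PS=0
  ⇒ phys 0x22353  [3 reads]

TLB: [["0x5C361D", "0x1C"], ["0x440E09", "0x22"]]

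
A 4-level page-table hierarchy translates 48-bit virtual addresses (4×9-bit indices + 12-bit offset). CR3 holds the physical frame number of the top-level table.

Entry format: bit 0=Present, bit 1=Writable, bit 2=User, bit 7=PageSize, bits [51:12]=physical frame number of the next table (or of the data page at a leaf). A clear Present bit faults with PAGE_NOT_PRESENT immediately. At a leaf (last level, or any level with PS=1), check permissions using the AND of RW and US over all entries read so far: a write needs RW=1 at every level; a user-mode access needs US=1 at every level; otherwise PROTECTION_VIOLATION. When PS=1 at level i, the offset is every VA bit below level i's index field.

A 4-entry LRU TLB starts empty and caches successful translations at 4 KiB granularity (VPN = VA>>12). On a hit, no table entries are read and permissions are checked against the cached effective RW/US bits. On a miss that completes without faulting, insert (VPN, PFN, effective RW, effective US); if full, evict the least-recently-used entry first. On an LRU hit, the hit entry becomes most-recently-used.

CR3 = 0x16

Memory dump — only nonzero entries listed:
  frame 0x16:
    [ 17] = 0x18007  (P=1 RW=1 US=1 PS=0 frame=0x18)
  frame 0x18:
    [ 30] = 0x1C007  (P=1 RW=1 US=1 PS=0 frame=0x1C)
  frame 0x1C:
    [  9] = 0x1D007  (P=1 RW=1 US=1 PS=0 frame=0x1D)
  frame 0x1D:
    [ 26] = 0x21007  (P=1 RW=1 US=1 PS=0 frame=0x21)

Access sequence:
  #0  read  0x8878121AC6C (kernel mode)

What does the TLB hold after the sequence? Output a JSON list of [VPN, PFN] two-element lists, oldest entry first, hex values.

Trace:
#0 VA=0x8878121AC6C (r,kernel):
  L0 @0x16[17] → 0x18007  P=1,RW=1,US=1,PS=0
  L1 @0x18[30] → 0x1C007  P=1,RW=1,US=1,PS=0
  L2 @0x1C[9] → 0x1D007  P=1,RW=1,US=1,PS=0
  L3 @0x1D[26] → 0x21007  P=1,RW=1,US=1,PS=0
  → PA=0x21C6C  (4 entries read)

TLB: [["0x8878121A", "0x21"]]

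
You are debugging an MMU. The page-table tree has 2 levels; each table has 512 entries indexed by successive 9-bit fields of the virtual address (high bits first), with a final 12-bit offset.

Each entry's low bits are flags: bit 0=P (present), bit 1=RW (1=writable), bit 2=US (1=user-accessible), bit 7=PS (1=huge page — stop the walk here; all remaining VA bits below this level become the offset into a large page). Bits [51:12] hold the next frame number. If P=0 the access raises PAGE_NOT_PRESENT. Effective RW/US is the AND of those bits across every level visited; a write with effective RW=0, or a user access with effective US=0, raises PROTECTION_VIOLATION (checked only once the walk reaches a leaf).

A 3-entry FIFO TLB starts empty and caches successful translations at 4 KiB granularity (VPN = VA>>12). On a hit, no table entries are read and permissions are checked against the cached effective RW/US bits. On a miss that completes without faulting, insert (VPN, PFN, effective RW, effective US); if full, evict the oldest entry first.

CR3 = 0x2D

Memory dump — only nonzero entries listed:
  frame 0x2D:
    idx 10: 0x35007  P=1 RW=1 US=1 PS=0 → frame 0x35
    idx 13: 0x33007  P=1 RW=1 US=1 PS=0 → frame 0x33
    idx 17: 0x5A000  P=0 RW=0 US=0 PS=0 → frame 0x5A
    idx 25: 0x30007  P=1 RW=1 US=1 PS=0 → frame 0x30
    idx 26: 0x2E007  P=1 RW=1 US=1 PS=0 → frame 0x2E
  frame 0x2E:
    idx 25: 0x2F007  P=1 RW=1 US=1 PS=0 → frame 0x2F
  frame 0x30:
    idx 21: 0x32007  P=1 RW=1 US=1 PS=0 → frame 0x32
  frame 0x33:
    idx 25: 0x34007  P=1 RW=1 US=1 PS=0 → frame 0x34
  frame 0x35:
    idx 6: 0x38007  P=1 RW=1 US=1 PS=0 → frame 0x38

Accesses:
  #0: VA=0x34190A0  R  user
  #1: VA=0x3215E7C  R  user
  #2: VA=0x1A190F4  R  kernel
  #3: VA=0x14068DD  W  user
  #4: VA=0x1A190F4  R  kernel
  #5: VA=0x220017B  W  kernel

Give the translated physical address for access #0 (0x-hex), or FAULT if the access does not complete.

Walk each access:
#0 VA=0x34190A0 (r,user):
  [0] read 0x2D idx=26: raw=0x2E007 flags P=1 W=1 U=1 S=0
  [1] read 0x2E idx=25: raw=0x2F007 flags P=1 W=1 U=1 S=0
  ⇒ phys 0x2F0A0  [2 reads]
#1 VA=0x3215E7C (r,user):
  [0] read 0x2D idx=25: raw=0x30007 flags P=1 W=1 U=1 S=0
  [1] read 0x30 idx=21: raw=0x32007 flags P=1 W=1 U=1 S=0
  ⇒ phys 0x32E7C  [2 reads]
#2 VA=0x1A190F4 (r,kernel):
  [0] read 0x2D idx=13: raw=0x33007 flags P=1 W=1 U=1 S=0
  [1] read 0x33 idx=25: raw=0x34007 flags P=1 W=1 U=1 S=0
  ⇒ phys 0x340F4  [2 reads]
#3 VA=0x14068DD (w,user):
  [0] read 0x2D idx=10: raw=0x35007 flags P=1 W=1 U=1 S=0
  [1] read 0x35 idx=6: raw=0x38007 flags P=1 W=1 U=1 S=0
  ⇒ phys 0x388DD  [2 reads]
#4 VA=0x1A190F4 (r,kernel):
  TLB hit vpn=0x1A19 → PA=0x340F4
#5 VA=0x220017B (w,kernel):
  [0] read 0x2D idx=17: raw=0x5A000 flags P=0 W=0 U=0 S=0
  → PAGE_NOT_PRESENT  (1 entries read)

Access #0 PA: 0x2F0A0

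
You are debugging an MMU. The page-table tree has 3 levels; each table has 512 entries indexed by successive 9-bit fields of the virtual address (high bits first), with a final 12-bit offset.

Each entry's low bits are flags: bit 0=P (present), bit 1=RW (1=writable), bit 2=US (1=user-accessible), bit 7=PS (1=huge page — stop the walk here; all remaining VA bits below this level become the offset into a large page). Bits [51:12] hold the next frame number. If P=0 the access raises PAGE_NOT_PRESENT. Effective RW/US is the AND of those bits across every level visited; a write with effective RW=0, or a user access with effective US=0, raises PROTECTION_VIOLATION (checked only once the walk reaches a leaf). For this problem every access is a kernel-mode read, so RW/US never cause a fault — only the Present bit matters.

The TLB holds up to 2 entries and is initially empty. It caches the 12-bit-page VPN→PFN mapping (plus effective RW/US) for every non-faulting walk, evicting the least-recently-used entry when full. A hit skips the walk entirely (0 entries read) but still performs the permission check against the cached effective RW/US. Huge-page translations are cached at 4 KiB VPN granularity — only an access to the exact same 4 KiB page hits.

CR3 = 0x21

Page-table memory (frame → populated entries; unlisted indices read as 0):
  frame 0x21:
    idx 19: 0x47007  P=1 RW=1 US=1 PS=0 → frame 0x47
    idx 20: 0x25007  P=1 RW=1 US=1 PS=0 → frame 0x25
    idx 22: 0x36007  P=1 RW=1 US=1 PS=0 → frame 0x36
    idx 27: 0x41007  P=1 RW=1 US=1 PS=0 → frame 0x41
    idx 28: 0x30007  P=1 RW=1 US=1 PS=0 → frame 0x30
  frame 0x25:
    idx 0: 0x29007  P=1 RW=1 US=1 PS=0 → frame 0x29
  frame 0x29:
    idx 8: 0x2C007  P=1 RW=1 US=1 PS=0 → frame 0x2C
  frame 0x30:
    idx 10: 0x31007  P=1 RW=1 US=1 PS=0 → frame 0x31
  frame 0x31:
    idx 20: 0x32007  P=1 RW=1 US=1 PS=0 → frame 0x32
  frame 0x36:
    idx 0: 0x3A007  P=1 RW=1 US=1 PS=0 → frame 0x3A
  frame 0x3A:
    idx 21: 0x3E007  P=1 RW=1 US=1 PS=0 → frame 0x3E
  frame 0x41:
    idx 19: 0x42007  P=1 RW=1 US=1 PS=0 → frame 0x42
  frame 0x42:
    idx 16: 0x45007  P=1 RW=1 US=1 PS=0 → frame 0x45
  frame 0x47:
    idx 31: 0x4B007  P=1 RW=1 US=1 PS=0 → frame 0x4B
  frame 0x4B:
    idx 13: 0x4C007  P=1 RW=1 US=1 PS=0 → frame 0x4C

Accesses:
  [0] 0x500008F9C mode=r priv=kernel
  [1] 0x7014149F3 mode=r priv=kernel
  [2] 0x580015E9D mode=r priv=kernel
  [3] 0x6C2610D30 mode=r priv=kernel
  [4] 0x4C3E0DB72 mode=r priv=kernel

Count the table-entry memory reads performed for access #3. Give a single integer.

Per-access translation:
#0 VA=0x500008F9C (r,kernel):
  lvl0: tbl 0x21, slot 20 ⇒ 0x25007 (P1/RW1/US1/PS0)
  lvl1: tbl 0x25, slot 0 ⇒ 0x29007 (P1/RW1/US1/PS0)
  lvl2: tbl 0x29, slot 8 ⇒ 0x2C007 (P1/RW1/US1/PS0)
  → PA=0x2CF9C  (3 entries read)
#1 VA=0x7014149F3 (r,kernel):
  lvl0: tbl 0x21, slot 28 ⇒ 0x30007 (P1/RW1/US1/PS0)
  lvl1: tbl 0x30, slot 10 ⇒ 0x31007 (P1/RW1/US1/PS0)
  lvl2: tbl 0x31, slot 20 ⇒ 0x32007 (P1/RW1/US1/PS0)
  → PA=0x329F3  (3 entries read)
#2 VA=0x580015E9D (r,kernel):
  lvl0: tbl 0x21, slot 22 ⇒ 0x36007 (P1/RW1/US1/PS0)
  lvl1: tbl 0x36, slot 0 ⇒ 0x3A007 (P1/RW1/US1/PS0)
  lvl2: tbl 0x3A, slot 21 ⇒ 0x3E007 (P1/RW1/US1/PS0)
  → PA=0x3EE9D  (3 entries read)
#3 VA=0x6C2610D30 (r,kernel):
  lvl0: tbl 0x21, slot 27 ⇒ 0x41007 (P1/RW1/US1/PS0)
  lvl1: tbl 0x41, slot 19 ⇒ 0x42007 (P1/RW1/US1/PS0)
  lvl2: tbl 0x42, slot 16 ⇒ 0x45007 (P1/RW1/US1/PS0)
  → PA=0x45D30  (3 entries read)
#4 VA=0x4C3E0DB72 (r,kernel):
  lvl0: tbl 0x21, slot 19 ⇒ 0x47007 (P1/RW1/US1/PS0)
  lvl1: tbl 0x47, slot 31 ⇒ 0x4B007 (P1/RW1/US1/PS0)
  lvl2: tbl 0x4B, slot 13 ⇒ 0x4C007 (P1/RW1/US1/PS0)
  → PA=0x4CB72  (3 entries read)

Entries read for #3: 3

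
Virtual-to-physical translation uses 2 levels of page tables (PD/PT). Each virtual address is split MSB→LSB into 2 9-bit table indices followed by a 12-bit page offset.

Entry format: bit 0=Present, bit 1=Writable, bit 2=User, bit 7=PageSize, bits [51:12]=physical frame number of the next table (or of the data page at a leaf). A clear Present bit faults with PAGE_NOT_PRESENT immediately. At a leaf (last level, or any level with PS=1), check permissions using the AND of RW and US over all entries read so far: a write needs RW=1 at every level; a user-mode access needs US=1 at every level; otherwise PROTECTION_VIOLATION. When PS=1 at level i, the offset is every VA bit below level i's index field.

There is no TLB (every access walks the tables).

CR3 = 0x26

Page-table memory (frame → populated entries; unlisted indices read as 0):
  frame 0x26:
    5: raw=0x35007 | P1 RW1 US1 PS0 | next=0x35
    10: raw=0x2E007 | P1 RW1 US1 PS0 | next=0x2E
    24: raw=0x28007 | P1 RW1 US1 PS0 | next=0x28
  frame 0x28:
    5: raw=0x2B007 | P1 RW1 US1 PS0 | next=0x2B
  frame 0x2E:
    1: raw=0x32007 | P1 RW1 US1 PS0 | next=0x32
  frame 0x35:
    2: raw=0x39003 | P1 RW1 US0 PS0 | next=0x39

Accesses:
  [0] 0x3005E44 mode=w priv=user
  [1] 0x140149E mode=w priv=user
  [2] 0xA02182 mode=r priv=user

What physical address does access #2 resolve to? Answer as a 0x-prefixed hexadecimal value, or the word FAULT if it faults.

Walk each access:
#0 VA=0x3005E44 (w,user):
  [0] read 0x26 idx=24: raw=0x28007 flags P=1 W=1 U=1 S=0
  [1] read 0x28 idx=5: raw=0x2B007 flags P=1 W=1 U=1 S=0
  ✓ 0x2BE44  — 2 lookups
#1 VA=0x140149E (w,user):
  [0] read 0x26 idx=10: raw=0x2E007 flags P=1 W=1 U=1 S=0
  [1] read 0x2E idx=1: raw=0x32007 flags P=1 W=1 U=1 S=0
  ✓ 0x3249E  — 2 lookups
#2 VA=0xA02182 (r,user):
  [0] read 0x26 idx=5: raw=0x35007 flags P=1 W=1 U=1 S=0
  [1] read 0x35 idx=2: raw=0x39003 flags P=1 W=1 U=0 S=0
  ✗ PROTECTION_VIOLATION  [2 reads]

Access #2 PA: FAULT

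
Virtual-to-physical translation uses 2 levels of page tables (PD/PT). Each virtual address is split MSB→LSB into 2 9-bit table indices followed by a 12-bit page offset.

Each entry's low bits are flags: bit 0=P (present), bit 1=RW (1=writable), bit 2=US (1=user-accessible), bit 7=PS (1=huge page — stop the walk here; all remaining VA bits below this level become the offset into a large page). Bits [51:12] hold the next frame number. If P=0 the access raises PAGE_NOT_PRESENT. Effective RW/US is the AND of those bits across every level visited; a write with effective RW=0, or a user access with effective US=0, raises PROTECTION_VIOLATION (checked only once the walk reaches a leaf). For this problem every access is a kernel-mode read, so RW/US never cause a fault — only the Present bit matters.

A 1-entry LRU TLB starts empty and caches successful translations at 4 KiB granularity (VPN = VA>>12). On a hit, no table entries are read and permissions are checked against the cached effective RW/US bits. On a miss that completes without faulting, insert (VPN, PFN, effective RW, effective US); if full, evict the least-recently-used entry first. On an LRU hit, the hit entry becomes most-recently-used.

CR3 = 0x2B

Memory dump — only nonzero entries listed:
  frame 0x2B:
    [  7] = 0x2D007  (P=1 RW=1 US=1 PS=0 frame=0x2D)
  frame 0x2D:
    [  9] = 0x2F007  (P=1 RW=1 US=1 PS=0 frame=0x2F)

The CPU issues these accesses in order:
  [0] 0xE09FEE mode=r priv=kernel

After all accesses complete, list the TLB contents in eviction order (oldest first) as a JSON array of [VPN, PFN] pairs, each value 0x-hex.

Per-access translation:
#0 VA=0xE09FEE (r,kernel):
  [0] read 0x2B idx=7: raw=0x2D007 flags P=1 W=1 U=1 S=0
  [1] read 0x2D idx=9: raw=0x2F007 flags P=1 W=1 U=1 S=0
  ⇒ phys 0x2FFEE  [2 reads]

TLB: [["0xE09", "0x2F"]]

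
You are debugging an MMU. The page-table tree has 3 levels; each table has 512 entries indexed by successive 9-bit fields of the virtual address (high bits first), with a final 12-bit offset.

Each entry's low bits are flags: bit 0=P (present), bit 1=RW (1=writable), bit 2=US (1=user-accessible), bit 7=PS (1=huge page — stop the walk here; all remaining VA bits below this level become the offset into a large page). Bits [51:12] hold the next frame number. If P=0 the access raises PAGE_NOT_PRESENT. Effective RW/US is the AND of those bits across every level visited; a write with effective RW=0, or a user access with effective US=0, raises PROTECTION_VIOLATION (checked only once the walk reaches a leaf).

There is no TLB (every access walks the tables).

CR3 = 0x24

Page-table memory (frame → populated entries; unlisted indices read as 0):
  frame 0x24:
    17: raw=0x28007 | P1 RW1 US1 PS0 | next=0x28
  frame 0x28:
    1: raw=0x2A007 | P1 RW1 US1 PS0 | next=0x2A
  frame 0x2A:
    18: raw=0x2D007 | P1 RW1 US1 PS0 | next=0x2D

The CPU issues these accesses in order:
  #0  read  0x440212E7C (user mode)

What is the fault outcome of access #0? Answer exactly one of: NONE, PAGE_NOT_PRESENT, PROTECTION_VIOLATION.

Per-access translation:
#0 VA=0x440212E7C (r,user):
  [0] read 0x24 idx=17: raw=0x28007 flags P=1 W=1 U=1 S=0
  [1] read 0x28 idx=1: raw=0x2A007 flags P=1 W=1 U=1 S=0
  [2] read 0x2A idx=18: raw=0x2D007 flags P=1 W=1 U=1 S=0
  ✓ 0x2DE7C  — 3 lookups

Access #0 fault: NONE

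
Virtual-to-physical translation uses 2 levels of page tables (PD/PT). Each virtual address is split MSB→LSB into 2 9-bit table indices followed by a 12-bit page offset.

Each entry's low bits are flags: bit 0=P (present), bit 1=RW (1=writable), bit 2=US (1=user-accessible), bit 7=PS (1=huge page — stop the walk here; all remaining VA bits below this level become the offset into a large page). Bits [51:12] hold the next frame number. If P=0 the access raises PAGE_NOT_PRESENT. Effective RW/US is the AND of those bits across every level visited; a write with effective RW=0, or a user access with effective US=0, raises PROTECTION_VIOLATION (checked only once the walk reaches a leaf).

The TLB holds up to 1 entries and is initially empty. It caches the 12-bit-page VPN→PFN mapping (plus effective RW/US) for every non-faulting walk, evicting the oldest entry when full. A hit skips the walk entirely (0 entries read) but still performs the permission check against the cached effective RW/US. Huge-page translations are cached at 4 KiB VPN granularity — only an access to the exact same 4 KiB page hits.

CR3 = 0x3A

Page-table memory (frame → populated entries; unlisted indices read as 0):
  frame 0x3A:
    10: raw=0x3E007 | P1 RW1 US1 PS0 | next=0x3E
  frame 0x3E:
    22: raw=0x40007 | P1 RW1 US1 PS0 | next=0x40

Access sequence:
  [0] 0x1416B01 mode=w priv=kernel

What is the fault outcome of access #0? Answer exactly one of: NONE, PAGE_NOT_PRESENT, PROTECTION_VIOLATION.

Walk each access:
#0 VA=0x1416B01 (w,kernel):
  lvl0: tbl 0x3A, slot 10 ⇒ 0x3E007 (P1/RW1/US1/PS0)
  lvl1: tbl 0x3E, slot 22 ⇒ 0x40007 (P1/RW1/US1/PS0)
  → PA=0x40B01  (2 entries read)

Access #0 fault: NONE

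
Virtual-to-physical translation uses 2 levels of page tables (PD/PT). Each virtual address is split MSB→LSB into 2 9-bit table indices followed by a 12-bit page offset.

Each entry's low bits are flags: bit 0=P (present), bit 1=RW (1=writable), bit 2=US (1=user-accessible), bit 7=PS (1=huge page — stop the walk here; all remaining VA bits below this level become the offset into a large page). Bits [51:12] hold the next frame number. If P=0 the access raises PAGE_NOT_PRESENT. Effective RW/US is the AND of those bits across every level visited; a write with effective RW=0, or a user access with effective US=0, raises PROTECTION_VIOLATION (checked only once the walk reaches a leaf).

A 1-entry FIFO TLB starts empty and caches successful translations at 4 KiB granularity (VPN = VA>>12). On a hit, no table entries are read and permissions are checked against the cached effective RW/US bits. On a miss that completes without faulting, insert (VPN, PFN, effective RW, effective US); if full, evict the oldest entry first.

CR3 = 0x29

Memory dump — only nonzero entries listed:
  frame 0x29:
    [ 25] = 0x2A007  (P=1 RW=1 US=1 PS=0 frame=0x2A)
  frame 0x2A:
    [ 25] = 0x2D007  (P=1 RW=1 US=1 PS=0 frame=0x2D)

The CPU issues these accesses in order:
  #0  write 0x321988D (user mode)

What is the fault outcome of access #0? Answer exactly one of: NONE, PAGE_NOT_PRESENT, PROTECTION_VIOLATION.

Trace:
#0 VA=0x321988D (w,user):
  L0: frame=0x29 idx=25 entry=0x2A007 [P=1 RW=1 US=1 PS=0]
  L1: frame=0x2A idx=25 entry=0x2D007 [P=1 RW=1 US=1 PS=0]
  ✓ 0x2D88D  — 2 lookups

Access #0 fault: NONE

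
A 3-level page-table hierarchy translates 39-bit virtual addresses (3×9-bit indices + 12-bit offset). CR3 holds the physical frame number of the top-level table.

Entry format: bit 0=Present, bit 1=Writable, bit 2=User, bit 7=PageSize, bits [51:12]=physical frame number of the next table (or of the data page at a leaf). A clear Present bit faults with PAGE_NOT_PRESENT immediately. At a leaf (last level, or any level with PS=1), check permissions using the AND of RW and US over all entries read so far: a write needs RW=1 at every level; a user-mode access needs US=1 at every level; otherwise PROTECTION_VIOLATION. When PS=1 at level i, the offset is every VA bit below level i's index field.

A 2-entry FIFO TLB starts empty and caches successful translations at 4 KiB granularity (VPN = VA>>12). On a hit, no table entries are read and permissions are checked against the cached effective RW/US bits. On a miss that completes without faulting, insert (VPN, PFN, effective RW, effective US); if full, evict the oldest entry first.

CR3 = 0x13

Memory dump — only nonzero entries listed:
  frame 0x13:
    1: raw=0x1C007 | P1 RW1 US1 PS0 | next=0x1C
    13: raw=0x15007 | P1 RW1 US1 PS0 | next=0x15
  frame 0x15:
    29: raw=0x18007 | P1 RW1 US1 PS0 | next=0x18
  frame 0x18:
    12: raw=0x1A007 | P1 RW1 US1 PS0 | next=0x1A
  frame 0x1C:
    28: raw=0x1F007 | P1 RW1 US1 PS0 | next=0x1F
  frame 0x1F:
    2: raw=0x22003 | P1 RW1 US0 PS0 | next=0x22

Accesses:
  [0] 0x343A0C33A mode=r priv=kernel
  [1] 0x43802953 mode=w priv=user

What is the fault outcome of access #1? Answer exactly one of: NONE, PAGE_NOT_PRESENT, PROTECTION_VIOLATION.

Trace:
#0 VA=0x343A0C33A (r,kernel):
  lvl0: tbl 0x13, slot 13 ⇒ 0x15007 (P1/RW1/US1/PS0)
  lvl1: tbl 0x15, slot 29 ⇒ 0x18007 (P1/RW1/US1/PS0)
  lvl2: tbl 0x18, slot 12 ⇒ 0x1A007 (P1/RW1/US1/PS0)
  ⇒ phys 0x1A33A  [3 reads]
#1 VA=0x43802953 (w,user):
  lvl0: tbl 0x13, slot 1 ⇒ 0x1C007 (P1/RW1/US1/PS0)
  lvl1: tbl 0x1C, slot 28 ⇒ 0x1F007 (P1/RW1/US1/PS0)
  lvl2: tbl 0x1F, slot 2 ⇒ 0x22003 (P1/RW1/US0/PS0)
  ✗ PROTECTION_VIOLATION  [3 reads]

Access #1 fault: PROTECTION_VIOLATION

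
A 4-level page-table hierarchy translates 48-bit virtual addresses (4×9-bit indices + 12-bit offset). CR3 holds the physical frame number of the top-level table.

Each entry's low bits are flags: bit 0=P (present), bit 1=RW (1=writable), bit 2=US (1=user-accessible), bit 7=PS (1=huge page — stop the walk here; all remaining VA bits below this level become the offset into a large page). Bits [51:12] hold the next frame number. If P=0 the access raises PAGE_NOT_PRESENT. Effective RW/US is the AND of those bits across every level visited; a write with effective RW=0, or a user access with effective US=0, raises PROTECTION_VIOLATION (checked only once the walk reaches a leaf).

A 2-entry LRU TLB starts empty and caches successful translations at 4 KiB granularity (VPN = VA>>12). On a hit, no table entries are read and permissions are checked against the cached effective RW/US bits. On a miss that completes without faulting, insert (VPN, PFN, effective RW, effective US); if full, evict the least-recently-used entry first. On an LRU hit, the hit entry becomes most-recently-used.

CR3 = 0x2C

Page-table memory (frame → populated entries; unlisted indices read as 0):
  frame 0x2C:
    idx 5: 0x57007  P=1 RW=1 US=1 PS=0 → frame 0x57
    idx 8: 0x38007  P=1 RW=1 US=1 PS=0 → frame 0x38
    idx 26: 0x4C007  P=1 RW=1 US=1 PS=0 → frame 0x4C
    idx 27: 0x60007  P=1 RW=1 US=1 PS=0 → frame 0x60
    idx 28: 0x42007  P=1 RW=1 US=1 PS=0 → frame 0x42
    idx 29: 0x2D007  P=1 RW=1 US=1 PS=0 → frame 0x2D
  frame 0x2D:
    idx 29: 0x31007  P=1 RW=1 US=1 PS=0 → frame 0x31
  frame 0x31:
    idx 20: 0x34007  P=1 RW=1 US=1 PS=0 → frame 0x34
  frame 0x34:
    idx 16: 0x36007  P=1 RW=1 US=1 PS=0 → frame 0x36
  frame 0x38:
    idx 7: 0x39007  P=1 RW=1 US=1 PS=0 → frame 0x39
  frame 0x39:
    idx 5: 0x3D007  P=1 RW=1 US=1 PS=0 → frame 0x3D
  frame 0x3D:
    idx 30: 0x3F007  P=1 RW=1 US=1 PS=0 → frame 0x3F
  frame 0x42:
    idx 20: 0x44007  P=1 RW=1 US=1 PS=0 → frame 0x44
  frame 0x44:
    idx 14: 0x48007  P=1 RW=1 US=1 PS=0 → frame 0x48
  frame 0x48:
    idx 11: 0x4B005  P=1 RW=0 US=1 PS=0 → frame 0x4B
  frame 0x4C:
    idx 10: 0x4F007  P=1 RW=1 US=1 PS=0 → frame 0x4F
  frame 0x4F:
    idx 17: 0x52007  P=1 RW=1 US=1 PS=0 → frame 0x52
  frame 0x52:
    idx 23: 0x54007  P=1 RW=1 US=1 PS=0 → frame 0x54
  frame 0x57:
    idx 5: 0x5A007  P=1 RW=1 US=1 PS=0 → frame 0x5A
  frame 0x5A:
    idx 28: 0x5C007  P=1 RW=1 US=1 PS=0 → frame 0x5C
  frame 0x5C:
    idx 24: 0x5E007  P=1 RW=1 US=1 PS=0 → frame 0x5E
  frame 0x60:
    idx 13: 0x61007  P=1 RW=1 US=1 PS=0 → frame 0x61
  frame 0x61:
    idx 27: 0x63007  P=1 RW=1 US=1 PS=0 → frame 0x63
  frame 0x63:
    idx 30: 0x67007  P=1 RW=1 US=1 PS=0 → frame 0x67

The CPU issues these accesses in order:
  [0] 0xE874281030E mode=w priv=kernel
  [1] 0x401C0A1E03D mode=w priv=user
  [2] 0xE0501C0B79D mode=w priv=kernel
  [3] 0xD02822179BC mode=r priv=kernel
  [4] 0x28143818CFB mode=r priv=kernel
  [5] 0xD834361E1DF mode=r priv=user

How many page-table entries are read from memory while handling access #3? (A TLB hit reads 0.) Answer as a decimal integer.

Per-access translation:
#0 VA=0xE874281030E (w,kernel):
  [0] read 0x2C idx=29: raw=0x2D007 flags P=1 W=1 U=1 S=0
  [1] read 0x2D idx=29: raw=0x31007 flags P=1 W=1 U=1 S=0
  [2] read 0x31 idx=20: raw=0x34007 flags P=1 W=1 U=1 S=0
  [3] read 0x34 idx=16: raw=0x36007 flags P=1 W=1 U=1 S=0
  ✓ 0x3630E  — 4 lookups
#1 VA=0x401C0A1E03D (w,user):
  [0] read 0x2C idx=8: raw=0x38007 flags P=1 W=1 U=1 S=0
  [1] read 0x38 idx=7: raw=0x39007 flags P=1 W=1 U=1 S=0
  [2] read 0x39 idx=5: raw=0x3D007 flags P=1 W=1 U=1 S=0
  [3] read 0x3D idx=30: raw=0x3F007 flags P=1 W=1 U=1 S=0
  ✓ 0x3F03D  — 4 lookups
#2 VA=0xE0501C0B79D (w,kernel):
  [0] read 0x2C idx=28: raw=0x42007 flags P=1 W=1 U=1 S=0
  [1] read 0x42 idx=20: raw=0x44007 flags P=1 W=1 U=1 S=0
  [2] read 0x44 idx=14: raw=0x48007 flags P=1 W=1 U=1 S=0
  [3] read 0x48 idx=11: raw=0x4B005 flags P=1 W=0 U=1 S=0
  ✗ PROTECTION_VIOLATION  [4 reads]
#3 VA=0xD02822179BC (r,kernel):
  [0] read 0x2C idx=26: raw=0x4C007 flags P=1 W=1 U=1 S=0
  [1] read 0x4C idx=10: raw=0x4F007 flags P=1 W=1 U=1 S=0
  [2] read 0x4F idx=17: raw=0x52007 flags P=1 W=1 U=1 S=0
  [3] read 0x52 idx=23: raw=0x54007 flags P=1 W=1 U=1 S=0
  ✓ 0x549BC  — 4 lookups
#4 VA=0x28143818CFB (r,kernel):
  [0] read 0x2C idx=5: raw=0x57007 flags P=1 W=1 U=1 S=0
  [1] read 0x57 idx=5: raw=0x5A007 flags P=1 W=1 U=1 S=0
  [2] read 0x5A idx=28: raw=0x5C007 flags P=1 W=1 U=1 S=0
  [3] read 0x5C idx=24: raw=0x5E007 flags P=1 W=1 U=1 S=0
  ✓ 0x5ECFB  — 4 lookups
#5 VA=0xD834361E1DF (r,user):
  [0] read 0x2C idx=27: raw=0x60007 flags P=1 W=1 U=1 S=0
  [1] read 0x60 idx=13: raw=0x61007 flags P=1 W=1 U=1 S=0
  [2] read 0x61 idx=27: raw=0x63007 flags P=1 W=1 U=1 S=0
  [3] read 0x63 idx=30: raw=0x67007 flags P=1 W=1 U=1 S=0
  ✓ 0x671DF  — 4 lookups

Entries read for #3: 4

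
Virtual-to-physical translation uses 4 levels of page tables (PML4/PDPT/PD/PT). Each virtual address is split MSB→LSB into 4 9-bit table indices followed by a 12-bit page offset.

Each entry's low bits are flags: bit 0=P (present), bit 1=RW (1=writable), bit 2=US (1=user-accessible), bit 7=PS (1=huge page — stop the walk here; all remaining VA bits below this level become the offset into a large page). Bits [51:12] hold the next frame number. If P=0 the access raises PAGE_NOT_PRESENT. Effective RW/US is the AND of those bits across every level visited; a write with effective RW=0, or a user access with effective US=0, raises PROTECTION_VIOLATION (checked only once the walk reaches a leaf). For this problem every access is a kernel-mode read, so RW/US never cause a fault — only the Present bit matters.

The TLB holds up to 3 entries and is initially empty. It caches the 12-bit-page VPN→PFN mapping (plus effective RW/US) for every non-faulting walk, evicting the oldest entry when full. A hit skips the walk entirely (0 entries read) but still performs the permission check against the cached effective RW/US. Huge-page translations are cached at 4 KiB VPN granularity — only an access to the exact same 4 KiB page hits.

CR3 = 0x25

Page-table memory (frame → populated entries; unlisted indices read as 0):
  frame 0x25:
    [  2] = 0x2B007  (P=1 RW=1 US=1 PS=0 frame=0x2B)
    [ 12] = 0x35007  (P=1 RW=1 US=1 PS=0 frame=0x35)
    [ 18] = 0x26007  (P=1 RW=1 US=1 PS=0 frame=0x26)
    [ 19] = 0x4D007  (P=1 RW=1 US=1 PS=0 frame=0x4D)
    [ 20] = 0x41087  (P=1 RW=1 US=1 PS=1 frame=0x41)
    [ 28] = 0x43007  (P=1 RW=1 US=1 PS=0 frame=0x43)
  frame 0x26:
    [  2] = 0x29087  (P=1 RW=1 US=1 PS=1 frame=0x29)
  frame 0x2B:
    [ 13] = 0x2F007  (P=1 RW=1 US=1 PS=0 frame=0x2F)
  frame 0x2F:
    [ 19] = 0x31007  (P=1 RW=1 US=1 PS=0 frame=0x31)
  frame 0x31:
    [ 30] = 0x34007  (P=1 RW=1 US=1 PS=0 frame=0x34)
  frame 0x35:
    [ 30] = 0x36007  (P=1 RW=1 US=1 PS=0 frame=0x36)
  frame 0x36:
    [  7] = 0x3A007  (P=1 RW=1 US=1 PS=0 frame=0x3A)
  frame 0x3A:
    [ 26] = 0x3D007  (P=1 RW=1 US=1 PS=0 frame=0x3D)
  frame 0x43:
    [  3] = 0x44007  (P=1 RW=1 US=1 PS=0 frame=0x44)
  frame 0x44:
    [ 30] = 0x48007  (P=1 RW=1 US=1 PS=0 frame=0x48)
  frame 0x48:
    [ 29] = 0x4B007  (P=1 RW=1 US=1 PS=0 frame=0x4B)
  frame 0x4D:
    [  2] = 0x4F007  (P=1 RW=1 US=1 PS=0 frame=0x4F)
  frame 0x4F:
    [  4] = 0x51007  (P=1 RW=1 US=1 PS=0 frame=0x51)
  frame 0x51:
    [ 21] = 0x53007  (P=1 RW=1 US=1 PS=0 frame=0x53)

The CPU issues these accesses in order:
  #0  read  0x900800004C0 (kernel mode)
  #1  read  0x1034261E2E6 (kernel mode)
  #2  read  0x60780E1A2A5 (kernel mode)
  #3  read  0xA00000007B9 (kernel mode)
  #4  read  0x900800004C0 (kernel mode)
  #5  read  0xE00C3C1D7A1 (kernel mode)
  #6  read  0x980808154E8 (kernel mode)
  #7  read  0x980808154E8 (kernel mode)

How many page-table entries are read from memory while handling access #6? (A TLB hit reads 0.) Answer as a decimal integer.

Trace:
#0 VA=0x900800004C0 (r,kernel):
  L0 @0x25[18] → 0x26007  P=1,RW=1,US=1,PS=0
  L1 @0x26[2] → 0x29087  P=1,RW=1,US=1,PS=1
  → PA=0x294C0 (huge @L1)  (2 entries read)
#1 VA=0x1034261E2E6 (r,kernel):
  L0 @0x25[2] → 0x2B007  P=1,RW=1,US=1,PS=0
  L1 @0x2B[13] → 0x2F007  P=1,RW=1,US=1,PS=0
  L2 @0x2F[19] → 0x31007  P=1,RW=1,US=1,PS=0
  L3 @0x31[30] → 0x34007  P=1,RW=1,US=1,PS=0
  → PA=0x342E6  (4 entries read)
#2 VA=0x60780E1A2A5 (r,kernel):
  L0 @0x25[12] → 0x35007  P=1,RW=1,US=1,PS=0
  L1 @0x35[30] → 0x36007  P=1,RW=1,US=1,PS=0
  L2 @0x36[7] → 0x3A007  P=1,RW=1,US=1,PS=0
  L3 @0x3A[26] → 0x3D007  P=1,RW=1,US=1,PS=0
  → PA=0x3D2A5  (4 entries read)
#3 VA=0xA00000007B9 (r,kernel):
  L0 @0x25[20] → 0x41087  P=1,RW=1,US=1,PS=1
  → PA=0x417B9 (huge @L0)  (1 entries read)
#4 VA=0x900800004C0 (r,kernel):
  L0 @0x25[18] → 0x26007  P=1,RW=1,US=1,PS=0
  L1 @0x26[2] → 0x29087  P=1,RW=1,US=1,PS=1
  → PA=0x294C0 (huge @L1)  (2 entries read)
#5 VA=0xE00C3C1D7A1 (r,kernel):
  L0 @0x25[28] → 0x43007  P=1,RW=1,US=1,PS=0
  L1 @0x43[3] → 0x44007  P=1,RW=1,US=1,PS=0
  L2 @0x44[30] → 0x48007  P=1,RW=1,US=1,PS=0
  L3 @0x48[29] → 0x4B007  P=1,RW=1,US=1,PS=0
  → PA=0x4B7A1  (4 entries read)
#6 VA=0x980808154E8 (r,kernel):
  L0 @0x25[19] → 0x4D007  P=1,RW=1,US=1,PS=0
  L1 @0x4D[2] → 0x4F007  P=1,RW=1,US=1,PS=0
  L2 @0x4F[4] → 0x51007  P=1,RW=1,US=1,PS=0
  L3 @0x51[21] → 0x53007  P=1,RW=1,US=1,PS=0
  → PA=0x534E8  (4 entries read)
#7 VA=0x980808154E8 (r,kernel):
  TLB hit vpn=0x98080815 → PA=0x534E8

Entries read for #6: 4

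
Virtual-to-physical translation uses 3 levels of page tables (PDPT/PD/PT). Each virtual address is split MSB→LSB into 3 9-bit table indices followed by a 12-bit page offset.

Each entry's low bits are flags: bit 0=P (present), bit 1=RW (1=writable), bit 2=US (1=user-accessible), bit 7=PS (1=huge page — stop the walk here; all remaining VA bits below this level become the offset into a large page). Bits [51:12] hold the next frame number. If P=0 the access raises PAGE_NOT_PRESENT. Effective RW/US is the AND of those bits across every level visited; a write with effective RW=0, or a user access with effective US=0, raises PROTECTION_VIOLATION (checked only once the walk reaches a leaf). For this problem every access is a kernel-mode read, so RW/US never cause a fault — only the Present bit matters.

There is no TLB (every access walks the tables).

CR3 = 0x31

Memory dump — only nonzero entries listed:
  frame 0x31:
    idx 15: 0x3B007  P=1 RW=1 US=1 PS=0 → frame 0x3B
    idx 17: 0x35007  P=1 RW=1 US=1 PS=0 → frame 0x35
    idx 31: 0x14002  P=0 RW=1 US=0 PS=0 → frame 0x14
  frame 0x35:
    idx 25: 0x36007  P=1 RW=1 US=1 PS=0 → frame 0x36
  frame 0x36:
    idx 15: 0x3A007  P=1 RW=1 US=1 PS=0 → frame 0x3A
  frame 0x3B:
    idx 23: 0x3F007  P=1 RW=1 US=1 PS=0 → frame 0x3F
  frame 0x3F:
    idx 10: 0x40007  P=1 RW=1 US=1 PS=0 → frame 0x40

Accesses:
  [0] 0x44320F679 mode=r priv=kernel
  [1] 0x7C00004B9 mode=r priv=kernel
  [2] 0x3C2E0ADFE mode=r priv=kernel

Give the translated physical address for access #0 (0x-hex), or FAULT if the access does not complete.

Per-access translation:
#0 VA=0x44320F679 (r,kernel):
  lvl0: tbl 0x31, slot 17 ⇒ 0x35007 (P1/RW1/US1/PS0)
  lvl1: tbl 0x35, slot 25 ⇒ 0x36007 (P1/RW1/US1/PS0)
  lvl2: tbl 0x36, slot 15 ⇒ 0x3A007 (P1/RW1/US1/PS0)
  → PA=0x3A679  (3 entries read)
#1 VA=0x7C00004B9 (r,kernel):
  lvl0: tbl 0x31, slot 31 ⇒ 0x14002 (P0/RW1/US0/PS0)
  ✗ PAGE_NOT_PRESENT  [1 reads]
#2 VA=0x3C2E0ADFE (r,kernel):
  lvl0: tbl 0x31, slot 15 ⇒ 0x3B007 (P1/RW1/US1/PS0)
  lvl1: tbl 0x3B, slot 23 ⇒ 0x3F007 (P1/RW1/US1/PS0)
  lvl2: tbl 0x3F, slot 10 ⇒ 0x40007 (P1/RW1/US1/PS0)
  → PA=0x40DFE  (3 entries read)

Access #0 PA: 0x3A679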